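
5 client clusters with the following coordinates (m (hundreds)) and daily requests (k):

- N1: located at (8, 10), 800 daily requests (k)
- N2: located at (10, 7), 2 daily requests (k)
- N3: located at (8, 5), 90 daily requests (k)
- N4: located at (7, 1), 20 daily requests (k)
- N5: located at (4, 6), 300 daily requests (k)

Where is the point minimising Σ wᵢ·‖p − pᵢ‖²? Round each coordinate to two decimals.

(7.00, 8.49)

The minimiser of Σwᵢ‖p−pᵢ‖² is the weighted centroid p* = (Σwᵢpᵢ)/(Σwᵢ).
Σwᵢ = 1212.
Σwᵢxᵢ = 800·8 + 2·10 + 90·8 + 20·7 + 300·4 = 8480.
Σwᵢyᵢ = 800·10 + 2·7 + 90·5 + 20·1 + 300·6 = 10284.
x* = 8480/1212 = 7.00, y* = 10284/1212 = 8.49.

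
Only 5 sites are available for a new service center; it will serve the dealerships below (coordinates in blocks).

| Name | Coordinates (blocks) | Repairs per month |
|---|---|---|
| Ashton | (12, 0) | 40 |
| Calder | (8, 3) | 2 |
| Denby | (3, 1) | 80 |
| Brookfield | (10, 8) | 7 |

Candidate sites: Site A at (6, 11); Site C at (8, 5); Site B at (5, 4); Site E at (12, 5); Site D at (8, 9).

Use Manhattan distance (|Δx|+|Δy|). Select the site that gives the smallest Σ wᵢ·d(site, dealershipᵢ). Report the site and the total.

Site B, total 911 blocks

Total weighted distance at each candidate:
  Site A (6, 11): total = 1789
  Site C (8, 5): total = 1119
  Site B (5, 4): total = 911
  Site E (12, 5): total = 1287
  Site D (8, 9): total = 1593
Minimum is at Site B with total 911 blocks.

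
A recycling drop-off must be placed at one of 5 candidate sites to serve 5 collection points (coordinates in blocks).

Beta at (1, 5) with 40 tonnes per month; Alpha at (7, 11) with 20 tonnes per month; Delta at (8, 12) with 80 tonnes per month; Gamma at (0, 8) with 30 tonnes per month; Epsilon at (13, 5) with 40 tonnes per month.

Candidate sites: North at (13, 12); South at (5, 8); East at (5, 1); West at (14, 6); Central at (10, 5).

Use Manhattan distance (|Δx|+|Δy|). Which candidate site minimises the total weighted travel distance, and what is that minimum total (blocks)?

Total weighted distance at each candidate:
  North (13, 12): total = 2090
  South (5, 8): total = 1530
  East (5, 1): total = 2520
  West (14, 6): total = 2320
  Central (10, 5): total = 1770
Minimum is at South with total 1530 blocks.

South, total 1530 blocks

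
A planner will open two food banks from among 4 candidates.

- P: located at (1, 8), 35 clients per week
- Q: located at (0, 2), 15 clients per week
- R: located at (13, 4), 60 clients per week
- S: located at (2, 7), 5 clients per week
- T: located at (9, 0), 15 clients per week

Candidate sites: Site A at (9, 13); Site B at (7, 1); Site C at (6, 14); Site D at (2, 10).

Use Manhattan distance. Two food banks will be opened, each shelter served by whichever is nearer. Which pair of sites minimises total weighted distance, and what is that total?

{Site B, Site D}, total 825

Evaluate every pair (each demand assigned to the nearer of the two):
  {Site B, Site D}: total = 825
  {Site B, Site C}: total = 1145
  {Site A, Site B}: total = 1215
  {Site A, Site D}: total = 1245
  {Site C, Site D}: total = 1545
  {Site A, Site C}: total = 1685
Best pair: {Site B, Site D} with total 825.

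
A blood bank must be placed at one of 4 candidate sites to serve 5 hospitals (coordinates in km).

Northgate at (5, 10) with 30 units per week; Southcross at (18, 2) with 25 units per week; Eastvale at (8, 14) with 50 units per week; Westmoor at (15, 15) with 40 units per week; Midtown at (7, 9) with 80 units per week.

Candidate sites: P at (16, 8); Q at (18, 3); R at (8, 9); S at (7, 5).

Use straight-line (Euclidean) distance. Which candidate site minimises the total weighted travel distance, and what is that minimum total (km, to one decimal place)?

R, total 1098.8 km

Total weighted distance at each candidate:
  P (16, 8): total = 2000.8
  Q (18, 3): total = 2708.4
  R (8, 9): total = 1098.8
  S (7, 5): total = 1731.6
Minimum is at R with total 1098.8 km.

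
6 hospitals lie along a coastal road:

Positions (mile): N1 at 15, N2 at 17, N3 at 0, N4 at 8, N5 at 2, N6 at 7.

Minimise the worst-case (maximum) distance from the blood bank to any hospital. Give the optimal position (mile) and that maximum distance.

location 8.5, max distance 8.5

The 1-center on a line is the midpoint of the two extreme points: leftmost at 0, rightmost at 17.
Optimal location = (0 + 17)/2 = 8.5; maximum distance = (17 − 0)/2 = 8.5.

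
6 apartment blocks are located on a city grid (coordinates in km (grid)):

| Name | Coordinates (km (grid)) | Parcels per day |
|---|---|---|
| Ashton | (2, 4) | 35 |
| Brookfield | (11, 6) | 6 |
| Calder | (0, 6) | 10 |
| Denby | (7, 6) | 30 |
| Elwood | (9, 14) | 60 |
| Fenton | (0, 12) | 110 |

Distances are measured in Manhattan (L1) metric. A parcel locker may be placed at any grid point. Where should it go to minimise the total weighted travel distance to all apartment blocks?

Manhattan distance separates: Σwᵢ(|x−xᵢ|+|y−yᵢ|) = Σwᵢ|x−xᵢ| + Σwᵢ|y−yᵢ|, so x and y are optimised independently as 1-D weighted medians.
Total weight W = 251; half = 125.5.
x-coordinate, sorted with cumulative weight:
  x=0 (Calder, w=10) cum 10
  x=0 (Fenton, w=110) cum 120
  x=2 (Ashton, w=35) cum 155  ← median
  x=7 (Denby, w=30) cum 185
  x=9 (Elwood, w=60) cum 245
  x=11 (Brookfield, w=6) cum 251
⇒ x* = 2
y-coordinate, sorted with cumulative weight:
  y=4 (Ashton, w=35) cum 35
  y=6 (Brookfield, w=6) cum 41
  y=6 (Calder, w=10) cum 51
  y=6 (Denby, w=30) cum 81
  y=12 (Fenton, w=110) cum 191  ← median
  y=14 (Elwood, w=60) cum 251
⇒ y* = 12

(2, 12)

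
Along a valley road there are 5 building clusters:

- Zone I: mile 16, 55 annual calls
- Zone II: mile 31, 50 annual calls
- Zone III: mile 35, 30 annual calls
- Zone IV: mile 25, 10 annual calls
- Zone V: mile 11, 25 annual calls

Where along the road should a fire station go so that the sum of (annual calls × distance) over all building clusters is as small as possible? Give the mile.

For a sum of weighted absolute distances on a line, the optimum is the weighted median (not the mean). Total weight W = 170; half-weight = 85.
Sort by position and accumulate weight:
  mile 11 (Zone V, w=25) → cum 25
  mile 16 (Zone I, w=55) → cum 80
  mile 25 (Zone IV, w=10) → cum 90  ≥ 85 → median here
  mile 31 (Zone II, w=50) → cum 140
  mile 35 (Zone III, w=30) → cum 170
Optimal location: mile 25.

x = 25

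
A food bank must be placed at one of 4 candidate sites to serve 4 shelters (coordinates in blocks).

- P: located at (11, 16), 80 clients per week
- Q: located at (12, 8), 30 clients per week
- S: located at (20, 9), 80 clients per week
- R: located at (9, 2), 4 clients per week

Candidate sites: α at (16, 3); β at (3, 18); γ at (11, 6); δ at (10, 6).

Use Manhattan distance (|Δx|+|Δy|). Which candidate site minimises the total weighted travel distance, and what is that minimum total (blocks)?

γ, total 1874 blocks

Total weighted distance at each candidate:
  α (16, 3): total = 2542
  β (3, 18): total = 3538
  γ (11, 6): total = 1874
  δ (10, 6): total = 2060
Minimum is at γ with total 1874 blocks.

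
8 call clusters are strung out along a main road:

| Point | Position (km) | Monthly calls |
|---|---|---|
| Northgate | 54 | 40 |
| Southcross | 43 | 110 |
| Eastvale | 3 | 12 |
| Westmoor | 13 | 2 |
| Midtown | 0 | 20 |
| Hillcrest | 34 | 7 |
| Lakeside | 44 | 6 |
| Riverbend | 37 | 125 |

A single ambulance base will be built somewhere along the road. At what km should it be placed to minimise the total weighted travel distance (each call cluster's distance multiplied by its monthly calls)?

For a sum of weighted absolute distances on a line, the optimum is the weighted median (not the mean). Total weight W = 322; half-weight = 161.
Sort by position and accumulate weight:
  km 0 (Midtown, w=20) → cum 20
  km 3 (Eastvale, w=12) → cum 32
  km 13 (Westmoor, w=2) → cum 34
  km 34 (Hillcrest, w=7) → cum 41
  km 37 (Riverbend, w=125) → cum 166  ≥ 161 → median here
  km 43 (Southcross, w=110) → cum 276
  km 44 (Lakeside, w=6) → cum 282
  km 54 (Northgate, w=40) → cum 322
Optimal location: km 37.

x = 37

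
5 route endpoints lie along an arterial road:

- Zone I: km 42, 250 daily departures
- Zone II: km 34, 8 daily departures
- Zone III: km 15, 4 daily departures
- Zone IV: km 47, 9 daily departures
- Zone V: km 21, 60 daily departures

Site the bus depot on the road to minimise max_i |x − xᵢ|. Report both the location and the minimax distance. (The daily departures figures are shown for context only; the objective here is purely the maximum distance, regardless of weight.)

The 1-center on a line is the midpoint of the two extreme points: leftmost at 15, rightmost at 47.
Optimal location = (15 + 47)/2 = 31; maximum distance = (47 − 15)/2 = 16.

location 31, max distance 16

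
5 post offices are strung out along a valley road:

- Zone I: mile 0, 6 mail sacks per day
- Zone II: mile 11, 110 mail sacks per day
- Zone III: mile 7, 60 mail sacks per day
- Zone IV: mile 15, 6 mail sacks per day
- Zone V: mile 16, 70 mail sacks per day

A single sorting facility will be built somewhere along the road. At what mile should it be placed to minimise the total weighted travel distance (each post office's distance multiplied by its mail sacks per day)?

For a sum of weighted absolute distances on a line, the optimum is the weighted median (not the mean). Total weight W = 252; half-weight = 126.
Sort by position and accumulate weight:
  mile 0 (Zone I, w=6) → cum 6
  mile 7 (Zone III, w=60) → cum 66
  mile 11 (Zone II, w=110) → cum 176  ≥ 126 → median here
  mile 15 (Zone IV, w=6) → cum 182
  mile 16 (Zone V, w=70) → cum 252
Optimal location: mile 11.

x = 11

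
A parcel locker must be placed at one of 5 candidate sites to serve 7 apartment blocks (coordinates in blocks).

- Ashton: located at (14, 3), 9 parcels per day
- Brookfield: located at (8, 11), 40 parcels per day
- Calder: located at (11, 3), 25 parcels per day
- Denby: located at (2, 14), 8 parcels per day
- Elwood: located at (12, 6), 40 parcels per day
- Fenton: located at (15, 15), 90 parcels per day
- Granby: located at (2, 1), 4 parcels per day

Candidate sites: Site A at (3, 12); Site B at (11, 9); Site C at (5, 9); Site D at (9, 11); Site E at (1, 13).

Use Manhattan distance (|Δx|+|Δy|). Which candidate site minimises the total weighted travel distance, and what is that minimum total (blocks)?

Total weighted distance at each candidate:
  Site A (3, 12): total = 2867
  Site B (11, 9): total = 1671
  Site C (5, 9): total = 2583
  Site D (9, 11): total = 1775
  Site E (1, 13): total = 3295
Minimum is at Site B with total 1671 blocks.

Site B, total 1671 blocks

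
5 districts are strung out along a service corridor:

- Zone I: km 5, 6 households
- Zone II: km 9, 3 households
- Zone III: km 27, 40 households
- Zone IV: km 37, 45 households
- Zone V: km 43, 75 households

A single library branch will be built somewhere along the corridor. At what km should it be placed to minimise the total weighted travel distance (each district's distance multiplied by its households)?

For a sum of weighted absolute distances on a line, the optimum is the weighted median (not the mean). Total weight W = 169; half-weight = 84.5.
Sort by position and accumulate weight:
  km 5 (Zone I, w=6) → cum 6
  km 9 (Zone II, w=3) → cum 9
  km 27 (Zone III, w=40) → cum 49
  km 37 (Zone IV, w=45) → cum 94  ≥ 84.5 → median here
  km 43 (Zone V, w=75) → cum 169
Optimal location: km 37.

x = 37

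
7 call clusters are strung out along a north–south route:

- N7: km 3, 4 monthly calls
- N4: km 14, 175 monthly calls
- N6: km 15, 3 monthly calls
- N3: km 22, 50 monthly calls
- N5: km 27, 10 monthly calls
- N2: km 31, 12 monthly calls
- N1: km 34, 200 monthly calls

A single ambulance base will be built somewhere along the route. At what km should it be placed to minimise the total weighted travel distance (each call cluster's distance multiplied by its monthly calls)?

x = 22

For a sum of weighted absolute distances on a line, the optimum is the weighted median (not the mean). Total weight W = 454; half-weight = 227.
Sort by position and accumulate weight:
  km 3 (N7, w=4) → cum 4
  km 14 (N4, w=175) → cum 179
  km 15 (N6, w=3) → cum 182
  km 22 (N3, w=50) → cum 232  ≥ 227 → median here
  km 27 (N5, w=10) → cum 242
  km 31 (N2, w=12) → cum 254
  km 34 (N1, w=200) → cum 454
Optimal location: km 22.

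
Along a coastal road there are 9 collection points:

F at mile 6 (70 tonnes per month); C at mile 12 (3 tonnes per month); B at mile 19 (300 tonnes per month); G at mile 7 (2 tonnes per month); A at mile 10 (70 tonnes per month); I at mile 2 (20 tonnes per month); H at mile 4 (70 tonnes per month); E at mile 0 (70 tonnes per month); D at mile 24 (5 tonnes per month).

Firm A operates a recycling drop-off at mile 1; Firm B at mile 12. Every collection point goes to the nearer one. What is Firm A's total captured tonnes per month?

The indifferent point is the midpoint (1+12)/2 = 6.5; collection points left of it (closer to Firm A at 1) go to Firm A, those right go to Firm B.
  E at 0 (w=70) → Firm A
  I at 2 (w=20) → Firm A
  H at 4 (w=70) → Firm A
  F at 6 (w=70) → Firm A
  G at 7 (w=2) → Firm B
  A at 10 (w=70) → Firm B
  C at 12 (w=3) → Firm B
  B at 19 (w=300) → Firm B
  D at 24 (w=5) → Firm B
Firm A captures 230; Firm B captures 380.

230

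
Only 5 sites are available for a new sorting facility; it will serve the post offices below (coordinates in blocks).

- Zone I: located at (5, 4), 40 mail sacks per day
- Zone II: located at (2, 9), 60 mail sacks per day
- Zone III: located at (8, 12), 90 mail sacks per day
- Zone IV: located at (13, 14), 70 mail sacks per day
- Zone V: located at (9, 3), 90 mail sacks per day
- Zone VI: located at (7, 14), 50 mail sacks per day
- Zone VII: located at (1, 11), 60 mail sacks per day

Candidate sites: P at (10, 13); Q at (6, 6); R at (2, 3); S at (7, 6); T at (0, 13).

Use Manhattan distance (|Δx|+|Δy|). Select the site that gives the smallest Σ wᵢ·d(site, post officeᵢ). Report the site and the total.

Total weighted distance at each candidate:
  P (10, 13): total = 3680
  Q (6, 6): total = 3900
  R (2, 3): total = 5380
  S (7, 6): total = 3760
  T (0, 13): total = 5000
Minimum is at P with total 3680 blocks.

P, total 3680 blocks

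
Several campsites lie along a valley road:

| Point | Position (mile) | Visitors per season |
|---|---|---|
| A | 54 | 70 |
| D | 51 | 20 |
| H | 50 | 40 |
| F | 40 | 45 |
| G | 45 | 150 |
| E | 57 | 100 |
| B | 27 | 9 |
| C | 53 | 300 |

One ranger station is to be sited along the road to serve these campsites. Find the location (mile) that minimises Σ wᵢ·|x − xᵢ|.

For a sum of weighted absolute distances on a line, the optimum is the weighted median (not the mean). Total weight W = 734; half-weight = 367.
Sort by position and accumulate weight:
  mile 27 (B, w=9) → cum 9
  mile 40 (F, w=45) → cum 54
  mile 45 (G, w=150) → cum 204
  mile 50 (H, w=40) → cum 244
  mile 51 (D, w=20) → cum 264
  mile 53 (C, w=300) → cum 564  ≥ 367 → median here
  mile 54 (A, w=70) → cum 634
  mile 57 (E, w=100) → cum 734
Optimal location: mile 53.

x = 53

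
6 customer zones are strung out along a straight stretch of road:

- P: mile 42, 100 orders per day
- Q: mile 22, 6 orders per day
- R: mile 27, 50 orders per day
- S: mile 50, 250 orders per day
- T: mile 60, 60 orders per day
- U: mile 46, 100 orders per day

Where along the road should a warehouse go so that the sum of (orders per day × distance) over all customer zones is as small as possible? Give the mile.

x = 50

For a sum of weighted absolute distances on a line, the optimum is the weighted median (not the mean). Total weight W = 566; half-weight = 283.
Sort by position and accumulate weight:
  mile 22 (Q, w=6) → cum 6
  mile 27 (R, w=50) → cum 56
  mile 42 (P, w=100) → cum 156
  mile 46 (U, w=100) → cum 256
  mile 50 (S, w=250) → cum 506  ≥ 283 → median here
  mile 60 (T, w=60) → cum 566
Optimal location: mile 50.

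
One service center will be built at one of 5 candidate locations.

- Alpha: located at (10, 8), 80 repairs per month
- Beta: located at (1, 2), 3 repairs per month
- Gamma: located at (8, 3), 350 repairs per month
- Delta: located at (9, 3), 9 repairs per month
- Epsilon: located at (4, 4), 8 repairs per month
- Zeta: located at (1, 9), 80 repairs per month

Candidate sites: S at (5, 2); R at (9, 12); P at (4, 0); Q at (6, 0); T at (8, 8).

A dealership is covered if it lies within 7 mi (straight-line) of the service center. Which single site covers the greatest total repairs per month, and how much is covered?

Coverage radius r = 7 mi; a point is covered iff (Δx)²+(Δy)² ≤ 7² = 49.
  S (5, 2): covers {Beta, Gamma, Delta, Epsilon} → 370
  R (9, 12): covers {Alpha} → 80
  P (4, 0): covers {Beta, Gamma, Delta, Epsilon} → 370
  Q (6, 0): covers {Beta, Gamma, Delta, Epsilon} → 370
  T (8, 8): covers {Alpha, Gamma, Delta, Epsilon} → 447
Maximum coverage at T: 447 repairs per month.

T, covering 447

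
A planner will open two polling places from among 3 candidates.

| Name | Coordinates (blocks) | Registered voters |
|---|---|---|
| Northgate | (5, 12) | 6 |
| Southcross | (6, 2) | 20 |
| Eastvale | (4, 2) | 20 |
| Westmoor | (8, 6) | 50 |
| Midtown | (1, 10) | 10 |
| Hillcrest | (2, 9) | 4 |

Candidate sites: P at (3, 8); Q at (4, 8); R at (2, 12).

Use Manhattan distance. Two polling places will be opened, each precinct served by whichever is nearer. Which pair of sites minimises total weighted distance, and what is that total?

{Q, R}, total 640

Evaluate every pair (each demand assigned to the nearer of the two):
  {Q, R}: total = 640
  {P, Q}: total = 658
  {P, R}: total = 726
Best pair: {Q, R} with total 640.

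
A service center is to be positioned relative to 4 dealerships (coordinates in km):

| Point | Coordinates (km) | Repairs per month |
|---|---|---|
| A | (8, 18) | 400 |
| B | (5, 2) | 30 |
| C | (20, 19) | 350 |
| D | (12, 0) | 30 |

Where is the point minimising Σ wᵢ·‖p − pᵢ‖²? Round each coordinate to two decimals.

The minimiser of Σwᵢ‖p−pᵢ‖² is the weighted centroid p* = (Σwᵢpᵢ)/(Σwᵢ).
Σwᵢ = 810.
Σwᵢxᵢ = 400·8 + 30·5 + 350·20 + 30·12 = 10710.
Σwᵢyᵢ = 400·18 + 30·2 + 350·19 + 30·0 = 13910.
x* = 10710/810 = 13.22, y* = 13910/810 = 17.17.

(13.22, 17.17)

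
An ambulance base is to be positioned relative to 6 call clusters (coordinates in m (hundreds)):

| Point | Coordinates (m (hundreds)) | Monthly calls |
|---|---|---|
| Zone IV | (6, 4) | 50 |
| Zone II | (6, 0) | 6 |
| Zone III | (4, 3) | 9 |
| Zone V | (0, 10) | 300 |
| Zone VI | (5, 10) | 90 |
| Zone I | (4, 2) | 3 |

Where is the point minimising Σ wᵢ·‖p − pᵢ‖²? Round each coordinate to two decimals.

(1.82, 9.02)

The minimiser of Σwᵢ‖p−pᵢ‖² is the weighted centroid p* = (Σwᵢpᵢ)/(Σwᵢ).
Σwᵢ = 458.
Σwᵢxᵢ = 50·6 + 6·6 + 9·4 + 300·0 + 90·5 + 3·4 = 834.
Σwᵢyᵢ = 50·4 + 6·0 + 9·3 + 300·10 + 90·10 + 3·2 = 4133.
x* = 834/458 = 1.82, y* = 4133/458 = 9.02.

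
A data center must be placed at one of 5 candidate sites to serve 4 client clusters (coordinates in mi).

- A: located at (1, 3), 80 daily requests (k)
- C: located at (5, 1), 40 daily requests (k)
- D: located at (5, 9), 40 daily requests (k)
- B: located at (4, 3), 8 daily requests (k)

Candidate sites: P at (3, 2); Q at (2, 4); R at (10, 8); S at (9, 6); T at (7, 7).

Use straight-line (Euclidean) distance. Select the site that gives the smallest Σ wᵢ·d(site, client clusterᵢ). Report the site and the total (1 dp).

Q, total 534.0 mi

Total weighted distance at each candidate:
  P (3, 2): total = 570.8
  Q (2, 4): total = 534.0
  R (10, 8): total = 1434.2
  S (9, 6): total = 1186.3
  T (7, 7): total = 983.0
Minimum is at Q with total 534.0 mi.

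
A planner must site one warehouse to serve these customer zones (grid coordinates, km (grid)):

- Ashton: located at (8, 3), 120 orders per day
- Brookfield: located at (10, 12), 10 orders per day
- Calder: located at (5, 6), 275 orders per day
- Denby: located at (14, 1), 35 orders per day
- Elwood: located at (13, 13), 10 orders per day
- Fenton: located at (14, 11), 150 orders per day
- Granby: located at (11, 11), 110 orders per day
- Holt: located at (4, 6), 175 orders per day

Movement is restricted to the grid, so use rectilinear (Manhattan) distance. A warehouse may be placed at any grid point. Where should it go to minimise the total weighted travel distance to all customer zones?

Manhattan distance separates: Σwᵢ(|x−xᵢ|+|y−yᵢ|) = Σwᵢ|x−xᵢ| + Σwᵢ|y−yᵢ|, so x and y are optimised independently as 1-D weighted medians.
Total weight W = 885; half = 442.5.
x-coordinate, sorted with cumulative weight:
  x=4 (Holt, w=175) cum 175
  x=5 (Calder, w=275) cum 450  ← median
  x=8 (Ashton, w=120) cum 570
  x=10 (Brookfield, w=10) cum 580
  x=11 (Granby, w=110) cum 690
  x=13 (Elwood, w=10) cum 700
  x=14 (Denby, w=35) cum 735
  x=14 (Fenton, w=150) cum 885
⇒ x* = 5
y-coordinate, sorted with cumulative weight:
  y=1 (Denby, w=35) cum 35
  y=3 (Ashton, w=120) cum 155
  y=6 (Calder, w=275) cum 430
  y=6 (Holt, w=175) cum 605  ← median
  y=11 (Fenton, w=150) cum 755
  y=11 (Granby, w=110) cum 865
  y=12 (Brookfield, w=10) cum 875
  y=13 (Elwood, w=10) cum 885
⇒ y* = 6

(5, 6)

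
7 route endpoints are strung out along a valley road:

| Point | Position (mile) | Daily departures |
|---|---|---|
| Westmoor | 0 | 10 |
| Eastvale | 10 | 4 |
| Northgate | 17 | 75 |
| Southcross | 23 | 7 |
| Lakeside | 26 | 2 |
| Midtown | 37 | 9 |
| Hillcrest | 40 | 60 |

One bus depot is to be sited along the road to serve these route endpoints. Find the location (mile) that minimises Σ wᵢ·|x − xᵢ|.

For a sum of weighted absolute distances on a line, the optimum is the weighted median (not the mean). Total weight W = 167; half-weight = 83.5.
Sort by position and accumulate weight:
  mile 0 (Westmoor, w=10) → cum 10
  mile 10 (Eastvale, w=4) → cum 14
  mile 17 (Northgate, w=75) → cum 89  ≥ 83.5 → median here
  mile 23 (Southcross, w=7) → cum 96
  mile 26 (Lakeside, w=2) → cum 98
  mile 37 (Midtown, w=9) → cum 107
  mile 40 (Hillcrest, w=60) → cum 167
Optimal location: mile 17.

x = 17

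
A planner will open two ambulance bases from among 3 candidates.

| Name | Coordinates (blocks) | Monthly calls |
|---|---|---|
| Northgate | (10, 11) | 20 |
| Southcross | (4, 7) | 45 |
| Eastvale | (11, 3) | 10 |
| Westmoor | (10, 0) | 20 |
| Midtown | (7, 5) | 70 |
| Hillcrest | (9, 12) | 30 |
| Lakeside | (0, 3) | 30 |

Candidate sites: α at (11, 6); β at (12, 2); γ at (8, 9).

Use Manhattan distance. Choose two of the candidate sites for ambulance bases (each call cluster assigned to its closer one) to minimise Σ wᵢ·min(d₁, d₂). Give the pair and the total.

{β, γ}, total 1310

Evaluate every pair (each demand assigned to the nearer of the two):
  {β, γ}: total = 1310
  {α, γ}: total = 1410
  {α, β}: total = 1560
Best pair: {β, γ} with total 1310.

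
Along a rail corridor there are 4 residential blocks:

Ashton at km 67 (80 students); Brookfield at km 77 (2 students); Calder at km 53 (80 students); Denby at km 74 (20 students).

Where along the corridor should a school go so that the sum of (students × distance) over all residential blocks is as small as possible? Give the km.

For a sum of weighted absolute distances on a line, the optimum is the weighted median (not the mean). Total weight W = 182; half-weight = 91.
Sort by position and accumulate weight:
  km 53 (Calder, w=80) → cum 80
  km 67 (Ashton, w=80) → cum 160  ≥ 91 → median here
  km 74 (Denby, w=20) → cum 180
  km 77 (Brookfield, w=2) → cum 182
Optimal location: km 67.

x = 67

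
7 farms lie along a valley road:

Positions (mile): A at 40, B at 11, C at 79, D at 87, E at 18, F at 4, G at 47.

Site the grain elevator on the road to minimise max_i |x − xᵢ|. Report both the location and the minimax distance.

location 45.5, max distance 41.5

The 1-center on a line is the midpoint of the two extreme points: leftmost at 4, rightmost at 87.
Optimal location = (4 + 87)/2 = 45.5; maximum distance = (87 − 4)/2 = 41.5.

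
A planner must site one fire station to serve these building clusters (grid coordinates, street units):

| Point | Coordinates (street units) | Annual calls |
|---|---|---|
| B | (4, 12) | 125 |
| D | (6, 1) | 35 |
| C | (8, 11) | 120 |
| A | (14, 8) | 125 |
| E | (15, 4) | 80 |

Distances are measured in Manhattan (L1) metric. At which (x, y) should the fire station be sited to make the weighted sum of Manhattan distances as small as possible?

Manhattan distance separates: Σwᵢ(|x−xᵢ|+|y−yᵢ|) = Σwᵢ|x−xᵢ| + Σwᵢ|y−yᵢ|, so x and y are optimised independently as 1-D weighted medians.
Total weight W = 485; half = 242.5.
x-coordinate, sorted with cumulative weight:
  x=4 (B, w=125) cum 125
  x=6 (D, w=35) cum 160
  x=8 (C, w=120) cum 280  ← median
  x=14 (A, w=125) cum 405
  x=15 (E, w=80) cum 485
⇒ x* = 8
y-coordinate, sorted with cumulative weight:
  y=1 (D, w=35) cum 35
  y=4 (E, w=80) cum 115
  y=8 (A, w=125) cum 240
  y=11 (C, w=120) cum 360  ← median
  y=12 (B, w=125) cum 485
⇒ y* = 11

(8, 11)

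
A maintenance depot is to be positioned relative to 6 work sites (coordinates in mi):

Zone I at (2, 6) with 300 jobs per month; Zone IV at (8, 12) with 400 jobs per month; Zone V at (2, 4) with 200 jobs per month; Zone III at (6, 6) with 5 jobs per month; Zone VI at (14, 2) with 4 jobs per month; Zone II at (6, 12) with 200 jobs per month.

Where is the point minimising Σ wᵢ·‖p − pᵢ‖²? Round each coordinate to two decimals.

The minimiser of Σwᵢ‖p−pᵢ‖² is the weighted centroid p* = (Σwᵢpᵢ)/(Σwᵢ).
Σwᵢ = 1109.
Σwᵢxᵢ = 300·2 + 400·8 + 200·2 + 5·6 + 4·14 + 200·6 = 5486.
Σwᵢyᵢ = 300·6 + 400·12 + 200·4 + 5·6 + 4·2 + 200·12 = 9838.
x* = 5486/1109 = 4.95, y* = 9838/1109 = 8.87.

(4.95, 8.87)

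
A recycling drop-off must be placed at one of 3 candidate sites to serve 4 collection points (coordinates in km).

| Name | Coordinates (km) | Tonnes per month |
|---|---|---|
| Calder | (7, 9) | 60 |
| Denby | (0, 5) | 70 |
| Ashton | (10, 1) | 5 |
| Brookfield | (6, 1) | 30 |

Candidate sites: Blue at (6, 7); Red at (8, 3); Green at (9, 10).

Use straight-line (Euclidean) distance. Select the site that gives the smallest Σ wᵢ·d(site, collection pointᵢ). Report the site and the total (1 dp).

Blue, total 792.9 km

Total weighted distance at each candidate:
  Blue (6, 7): total = 792.9
  Red (8, 3): total = 1041.2
  Green (9, 10): total = 1184.7
Minimum is at Blue with total 792.9 km.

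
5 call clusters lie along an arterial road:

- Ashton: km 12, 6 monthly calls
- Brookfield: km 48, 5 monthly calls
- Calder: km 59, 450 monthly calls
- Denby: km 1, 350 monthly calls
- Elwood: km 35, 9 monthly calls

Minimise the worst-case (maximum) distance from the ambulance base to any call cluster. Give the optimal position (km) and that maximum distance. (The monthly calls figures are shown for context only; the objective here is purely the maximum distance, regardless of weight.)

location 30, max distance 29

The 1-center on a line is the midpoint of the two extreme points: leftmost at 1, rightmost at 59.
Optimal location = (1 + 59)/2 = 30; maximum distance = (59 − 1)/2 = 29.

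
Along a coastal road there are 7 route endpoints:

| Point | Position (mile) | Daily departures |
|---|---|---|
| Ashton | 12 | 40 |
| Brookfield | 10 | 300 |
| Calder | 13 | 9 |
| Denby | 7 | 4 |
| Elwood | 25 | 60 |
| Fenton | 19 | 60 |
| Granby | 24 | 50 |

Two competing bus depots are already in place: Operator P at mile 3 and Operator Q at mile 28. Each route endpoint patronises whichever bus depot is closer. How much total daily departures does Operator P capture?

The indifferent point is the midpoint (3+28)/2 = 15.5; route endpoints left of it (closer to Operator P at 3) go to Operator P, those right go to Operator Q.
  Denby at 7 (w=4) → Operator P
  Brookfield at 10 (w=300) → Operator P
  Ashton at 12 (w=40) → Operator P
  Calder at 13 (w=9) → Operator P
  Fenton at 19 (w=60) → Operator Q
  Granby at 24 (w=50) → Operator Q
  Elwood at 25 (w=60) → Operator Q
Operator P captures 353; Operator Q captures 170.

353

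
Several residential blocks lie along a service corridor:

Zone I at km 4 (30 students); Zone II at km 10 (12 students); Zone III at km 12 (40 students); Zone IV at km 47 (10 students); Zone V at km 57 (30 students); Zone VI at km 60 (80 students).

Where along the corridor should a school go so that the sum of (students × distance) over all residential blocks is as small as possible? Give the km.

For a sum of weighted absolute distances on a line, the optimum is the weighted median (not the mean). Total weight W = 202; half-weight = 101.
Sort by position and accumulate weight:
  km 4 (Zone I, w=30) → cum 30
  km 10 (Zone II, w=12) → cum 42
  km 12 (Zone III, w=40) → cum 82
  km 47 (Zone IV, w=10) → cum 92
  km 57 (Zone V, w=30) → cum 122  ≥ 101 → median here
  km 60 (Zone VI, w=80) → cum 202
Optimal location: km 57.

x = 57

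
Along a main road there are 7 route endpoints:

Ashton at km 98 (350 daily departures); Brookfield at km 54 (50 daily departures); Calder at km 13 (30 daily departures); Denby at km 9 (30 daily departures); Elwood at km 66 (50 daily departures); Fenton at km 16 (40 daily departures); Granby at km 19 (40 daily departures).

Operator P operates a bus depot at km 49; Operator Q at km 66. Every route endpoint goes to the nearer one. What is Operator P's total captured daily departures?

The indifferent point is the midpoint (49+66)/2 = 57.5; route endpoints left of it (closer to Operator P at 49) go to Operator P, those right go to Operator Q.
  Denby at 9 (w=30) → Operator P
  Calder at 13 (w=30) → Operator P
  Fenton at 16 (w=40) → Operator P
  Granby at 19 (w=40) → Operator P
  Brookfield at 54 (w=50) → Operator P
  Elwood at 66 (w=50) → Operator Q
  Ashton at 98 (w=350) → Operator Q
Operator P captures 190; Operator Q captures 400.

190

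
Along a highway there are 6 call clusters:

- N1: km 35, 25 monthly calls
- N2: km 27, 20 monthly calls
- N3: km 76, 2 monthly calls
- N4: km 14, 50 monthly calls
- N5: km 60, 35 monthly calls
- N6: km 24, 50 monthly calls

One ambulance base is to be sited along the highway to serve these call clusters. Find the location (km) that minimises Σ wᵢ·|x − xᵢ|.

For a sum of weighted absolute distances on a line, the optimum is the weighted median (not the mean). Total weight W = 182; half-weight = 91.
Sort by position and accumulate weight:
  km 14 (N4, w=50) → cum 50
  km 24 (N6, w=50) → cum 100  ≥ 91 → median here
  km 27 (N2, w=20) → cum 120
  km 35 (N1, w=25) → cum 145
  km 60 (N5, w=35) → cum 180
  km 76 (N3, w=2) → cum 182
Optimal location: km 24.

x = 24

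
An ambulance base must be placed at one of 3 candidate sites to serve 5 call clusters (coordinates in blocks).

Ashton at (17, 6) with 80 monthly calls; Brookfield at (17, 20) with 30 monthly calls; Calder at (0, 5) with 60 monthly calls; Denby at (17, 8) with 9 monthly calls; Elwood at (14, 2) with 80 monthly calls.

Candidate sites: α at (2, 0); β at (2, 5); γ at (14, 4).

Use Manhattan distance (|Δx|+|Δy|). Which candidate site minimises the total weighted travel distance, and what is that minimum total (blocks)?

Total weighted distance at each candidate:
  α (2, 0): total = 4477
  β (2, 5): total = 3662
  γ (14, 4): total = 2093
Minimum is at γ with total 2093 blocks.

γ, total 2093 blocks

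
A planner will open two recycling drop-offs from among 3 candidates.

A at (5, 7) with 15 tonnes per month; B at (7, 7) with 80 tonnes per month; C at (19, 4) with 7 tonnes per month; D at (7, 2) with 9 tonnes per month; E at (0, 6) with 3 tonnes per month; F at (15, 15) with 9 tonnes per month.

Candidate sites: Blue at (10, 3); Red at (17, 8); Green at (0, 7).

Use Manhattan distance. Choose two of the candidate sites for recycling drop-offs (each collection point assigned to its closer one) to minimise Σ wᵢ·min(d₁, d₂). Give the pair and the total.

{Red, Green}, total 869

Evaluate every pair (each demand assigned to the nearer of the two):
  {Red, Green}: total = 869
  {Blue, Red}: total = 893
  {Blue, Green}: total = 897
Best pair: {Red, Green} with total 869.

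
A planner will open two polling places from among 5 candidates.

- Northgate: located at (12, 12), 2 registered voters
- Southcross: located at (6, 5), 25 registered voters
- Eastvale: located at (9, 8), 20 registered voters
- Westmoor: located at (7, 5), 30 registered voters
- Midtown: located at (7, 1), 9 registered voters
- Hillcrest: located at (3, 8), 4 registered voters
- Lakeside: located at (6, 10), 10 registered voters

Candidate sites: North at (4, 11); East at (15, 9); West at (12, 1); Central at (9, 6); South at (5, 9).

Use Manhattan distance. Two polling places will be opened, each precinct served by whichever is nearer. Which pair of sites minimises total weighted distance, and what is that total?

Evaluate every pair (each demand assigned to the nearer of the two):
  {Central, South}: total = 343
  {North, Central}: total = 357
  {West, Central}: total = 395
  {East, Central}: total = 407
  {West, South}: total = 502
  {East, South}: total = 539
  {North, South}: total = 545
  {North, West}: total = 739
  {North, East}: total = 785
  {East, West}: total = 869
Best pair: {Central, South} with total 343.

{Central, South}, total 343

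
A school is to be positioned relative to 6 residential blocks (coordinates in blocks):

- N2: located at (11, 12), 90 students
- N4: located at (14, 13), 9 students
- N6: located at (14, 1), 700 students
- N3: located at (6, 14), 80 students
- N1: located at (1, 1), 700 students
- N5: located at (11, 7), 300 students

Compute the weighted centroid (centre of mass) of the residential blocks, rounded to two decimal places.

The minimiser of Σwᵢ‖p−pᵢ‖² is the weighted centroid p* = (Σwᵢpᵢ)/(Σwᵢ).
Σwᵢ = 1879.
Σwᵢxᵢ = 90·11 + 9·14 + 700·14 + 80·6 + 700·1 + 300·11 = 15396.
Σwᵢyᵢ = 90·12 + 9·13 + 700·1 + 80·14 + 700·1 + 300·7 = 5817.
x* = 15396/1879 = 8.19, y* = 5817/1879 = 3.10.

(8.19, 3.10)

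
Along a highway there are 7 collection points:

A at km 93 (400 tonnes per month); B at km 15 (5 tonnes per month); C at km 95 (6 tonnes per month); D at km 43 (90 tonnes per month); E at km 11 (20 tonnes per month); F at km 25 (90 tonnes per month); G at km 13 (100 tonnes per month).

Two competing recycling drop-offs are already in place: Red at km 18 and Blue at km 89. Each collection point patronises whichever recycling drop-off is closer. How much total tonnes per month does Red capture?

The indifferent point is the midpoint (18+89)/2 = 53.5; collection points left of it (closer to Red at 18) go to Red, those right go to Blue.
  E at 11 (w=20) → Red
  G at 13 (w=100) → Red
  B at 15 (w=5) → Red
  F at 25 (w=90) → Red
  D at 43 (w=90) → Red
  A at 93 (w=400) → Blue
  C at 95 (w=6) → Blue
Red captures 305; Blue captures 406.

305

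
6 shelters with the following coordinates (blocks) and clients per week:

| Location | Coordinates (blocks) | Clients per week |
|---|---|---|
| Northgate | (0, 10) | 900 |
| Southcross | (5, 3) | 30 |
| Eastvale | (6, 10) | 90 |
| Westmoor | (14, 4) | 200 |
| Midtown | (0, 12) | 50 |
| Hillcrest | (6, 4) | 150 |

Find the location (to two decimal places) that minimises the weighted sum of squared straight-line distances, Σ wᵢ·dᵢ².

The minimiser of Σwᵢ‖p−pᵢ‖² is the weighted centroid p* = (Σwᵢpᵢ)/(Σwᵢ).
Σwᵢ = 1420.
Σwᵢxᵢ = 900·0 + 30·5 + 90·6 + 200·14 + 50·0 + 150·6 = 4390.
Σwᵢyᵢ = 900·10 + 30·3 + 90·10 + 200·4 + 50·12 + 150·4 = 11990.
x* = 4390/1420 = 3.09, y* = 11990/1420 = 8.44.

(3.09, 8.44)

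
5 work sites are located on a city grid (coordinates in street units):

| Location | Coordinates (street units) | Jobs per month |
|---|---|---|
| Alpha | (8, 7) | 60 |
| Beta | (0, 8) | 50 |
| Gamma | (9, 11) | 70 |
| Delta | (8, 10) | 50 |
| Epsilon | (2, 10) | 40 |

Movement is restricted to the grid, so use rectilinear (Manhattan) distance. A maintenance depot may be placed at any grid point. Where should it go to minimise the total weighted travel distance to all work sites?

(8, 10)

Manhattan distance separates: Σwᵢ(|x−xᵢ|+|y−yᵢ|) = Σwᵢ|x−xᵢ| + Σwᵢ|y−yᵢ|, so x and y are optimised independently as 1-D weighted medians.
Total weight W = 270; half = 135.
x-coordinate, sorted with cumulative weight:
  x=0 (Beta, w=50) cum 50
  x=2 (Epsilon, w=40) cum 90
  x=8 (Alpha, w=60) cum 150  ← median
  x=8 (Delta, w=50) cum 200
  x=9 (Gamma, w=70) cum 270
⇒ x* = 8
y-coordinate, sorted with cumulative weight:
  y=7 (Alpha, w=60) cum 60
  y=8 (Beta, w=50) cum 110
  y=10 (Delta, w=50) cum 160  ← median
  y=10 (Epsilon, w=40) cum 200
  y=11 (Gamma, w=70) cum 270
⇒ y* = 10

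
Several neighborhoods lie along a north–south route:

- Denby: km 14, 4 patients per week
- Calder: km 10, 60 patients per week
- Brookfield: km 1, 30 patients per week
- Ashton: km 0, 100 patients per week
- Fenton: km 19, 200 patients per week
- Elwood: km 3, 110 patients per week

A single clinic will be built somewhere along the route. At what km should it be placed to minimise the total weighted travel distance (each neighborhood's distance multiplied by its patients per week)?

For a sum of weighted absolute distances on a line, the optimum is the weighted median (not the mean). Total weight W = 504; half-weight = 252.
Sort by position and accumulate weight:
  km 0 (Ashton, w=100) → cum 100
  km 1 (Brookfield, w=30) → cum 130
  km 3 (Elwood, w=110) → cum 240
  km 10 (Calder, w=60) → cum 300  ≥ 252 → median here
  km 14 (Denby, w=4) → cum 304
  km 19 (Fenton, w=200) → cum 504
Optimal location: km 10.

x = 10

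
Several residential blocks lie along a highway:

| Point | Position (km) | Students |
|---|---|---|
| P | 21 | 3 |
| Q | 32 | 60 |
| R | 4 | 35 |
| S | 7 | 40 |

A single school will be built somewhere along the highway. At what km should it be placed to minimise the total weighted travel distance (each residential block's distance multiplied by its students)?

x = 7

For a sum of weighted absolute distances on a line, the optimum is the weighted median (not the mean). Total weight W = 138; half-weight = 69.
Sort by position and accumulate weight:
  km 4 (R, w=35) → cum 35
  km 7 (S, w=40) → cum 75  ≥ 69 → median here
  km 21 (P, w=3) → cum 78
  km 32 (Q, w=60) → cum 138
Optimal location: km 7.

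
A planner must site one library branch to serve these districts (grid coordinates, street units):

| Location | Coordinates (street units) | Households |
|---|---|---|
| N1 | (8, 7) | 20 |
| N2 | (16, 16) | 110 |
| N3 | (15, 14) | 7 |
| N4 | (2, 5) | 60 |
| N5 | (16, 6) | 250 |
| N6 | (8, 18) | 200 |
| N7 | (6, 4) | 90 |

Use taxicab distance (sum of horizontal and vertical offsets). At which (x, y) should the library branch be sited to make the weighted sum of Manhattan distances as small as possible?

Manhattan distance separates: Σwᵢ(|x−xᵢ|+|y−yᵢ|) = Σwᵢ|x−xᵢ| + Σwᵢ|y−yᵢ|, so x and y are optimised independently as 1-D weighted medians.
Total weight W = 737; half = 368.5.
x-coordinate, sorted with cumulative weight:
  x=2 (N4, w=60) cum 60
  x=6 (N7, w=90) cum 150
  x=8 (N1, w=20) cum 170
  x=8 (N6, w=200) cum 370  ← median
  x=15 (N3, w=7) cum 377
  x=16 (N2, w=110) cum 487
  x=16 (N5, w=250) cum 737
⇒ x* = 8
y-coordinate, sorted with cumulative weight:
  y=4 (N7, w=90) cum 90
  y=5 (N4, w=60) cum 150
  y=6 (N5, w=250) cum 400  ← median
  y=7 (N1, w=20) cum 420
  y=14 (N3, w=7) cum 427
  y=16 (N2, w=110) cum 537
  y=18 (N6, w=200) cum 737
⇒ y* = 6

(8, 6)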